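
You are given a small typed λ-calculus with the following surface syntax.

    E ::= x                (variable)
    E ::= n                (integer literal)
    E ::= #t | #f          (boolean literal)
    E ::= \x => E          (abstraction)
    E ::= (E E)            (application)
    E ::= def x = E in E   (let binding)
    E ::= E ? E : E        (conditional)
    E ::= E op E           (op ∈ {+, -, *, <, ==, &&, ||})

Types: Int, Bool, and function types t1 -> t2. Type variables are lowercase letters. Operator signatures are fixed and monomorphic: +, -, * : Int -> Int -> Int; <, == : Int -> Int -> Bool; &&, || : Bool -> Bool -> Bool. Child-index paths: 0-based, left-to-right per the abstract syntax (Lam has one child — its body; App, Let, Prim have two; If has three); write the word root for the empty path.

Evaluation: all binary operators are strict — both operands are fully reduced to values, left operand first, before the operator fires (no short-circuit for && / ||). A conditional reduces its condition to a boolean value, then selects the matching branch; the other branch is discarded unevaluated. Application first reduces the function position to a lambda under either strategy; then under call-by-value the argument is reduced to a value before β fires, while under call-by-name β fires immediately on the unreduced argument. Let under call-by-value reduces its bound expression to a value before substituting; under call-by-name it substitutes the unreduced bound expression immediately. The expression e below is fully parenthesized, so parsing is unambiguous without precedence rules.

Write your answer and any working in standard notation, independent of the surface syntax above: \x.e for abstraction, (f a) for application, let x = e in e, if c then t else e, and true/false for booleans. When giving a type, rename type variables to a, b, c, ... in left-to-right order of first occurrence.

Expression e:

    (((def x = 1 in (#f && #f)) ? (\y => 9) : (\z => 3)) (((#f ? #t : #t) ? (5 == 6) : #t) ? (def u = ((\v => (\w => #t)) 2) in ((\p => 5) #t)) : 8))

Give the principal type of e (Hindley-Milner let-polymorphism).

Trace:
let x : Int
  unify Bool ~ Bool
  unify Bool ~ Bool
  unify Bool ~ Bool
\y._ : a -> Int
\z._ : b -> Int
  unify a -> Int ~ b -> Int
  unify a ~ b
  unify Int ~ Int
  unify Bool ~ Bool
  unify Bool ~ Bool
  unify Bool ~ Bool
  unify Int ~ Int
  unify Int ~ Int
  unify Bool ~ Bool
  unify Bool ~ Bool
\w._ : d -> Bool
\v._ : c -> d -> Bool
  unify c -> d -> Bool ~ Int -> e
  unify c ~ Int
  unify d -> Bool ~ e
_ _ : d -> Bool
let u : forall. d -> Bool
\p._ : f -> Int
  unify f -> Int ~ Bool -> g
  unify f ~ Bool
  unify Int ~ g
_ _ : Int
  unify Int ~ Int
  unify b -> Int ~ Int -> h
  unify b ~ Int
  unify Int ~ h
_ _ : Int

Answer: Int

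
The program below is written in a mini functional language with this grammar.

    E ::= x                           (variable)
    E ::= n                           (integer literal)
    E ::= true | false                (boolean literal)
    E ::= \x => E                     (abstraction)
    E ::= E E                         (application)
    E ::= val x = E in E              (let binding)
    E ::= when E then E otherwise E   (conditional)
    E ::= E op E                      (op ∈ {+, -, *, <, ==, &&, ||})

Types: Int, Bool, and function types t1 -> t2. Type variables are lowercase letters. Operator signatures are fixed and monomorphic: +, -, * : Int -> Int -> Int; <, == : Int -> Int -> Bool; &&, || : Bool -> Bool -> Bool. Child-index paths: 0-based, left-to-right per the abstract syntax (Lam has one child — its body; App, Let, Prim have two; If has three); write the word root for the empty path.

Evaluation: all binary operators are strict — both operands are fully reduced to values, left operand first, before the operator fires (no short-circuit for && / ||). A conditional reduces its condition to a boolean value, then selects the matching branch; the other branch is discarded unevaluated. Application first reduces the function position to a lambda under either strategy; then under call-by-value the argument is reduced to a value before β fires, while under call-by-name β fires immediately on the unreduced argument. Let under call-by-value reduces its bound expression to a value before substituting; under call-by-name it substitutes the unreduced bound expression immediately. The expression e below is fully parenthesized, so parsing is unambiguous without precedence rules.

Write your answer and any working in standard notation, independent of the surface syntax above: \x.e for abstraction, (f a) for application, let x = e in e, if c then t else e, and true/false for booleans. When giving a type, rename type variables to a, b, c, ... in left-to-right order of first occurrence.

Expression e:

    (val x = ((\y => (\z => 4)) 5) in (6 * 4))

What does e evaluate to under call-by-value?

Answer: 24

Trace:
step 0: (let x = ((\y.(\z.4)) 5) in (6 * 4))
step 1: [beta@0] (let x = (\z.4) in (6 * 4))
step 2: [let@root] (6 * 4)
step 3: [delta@root] 24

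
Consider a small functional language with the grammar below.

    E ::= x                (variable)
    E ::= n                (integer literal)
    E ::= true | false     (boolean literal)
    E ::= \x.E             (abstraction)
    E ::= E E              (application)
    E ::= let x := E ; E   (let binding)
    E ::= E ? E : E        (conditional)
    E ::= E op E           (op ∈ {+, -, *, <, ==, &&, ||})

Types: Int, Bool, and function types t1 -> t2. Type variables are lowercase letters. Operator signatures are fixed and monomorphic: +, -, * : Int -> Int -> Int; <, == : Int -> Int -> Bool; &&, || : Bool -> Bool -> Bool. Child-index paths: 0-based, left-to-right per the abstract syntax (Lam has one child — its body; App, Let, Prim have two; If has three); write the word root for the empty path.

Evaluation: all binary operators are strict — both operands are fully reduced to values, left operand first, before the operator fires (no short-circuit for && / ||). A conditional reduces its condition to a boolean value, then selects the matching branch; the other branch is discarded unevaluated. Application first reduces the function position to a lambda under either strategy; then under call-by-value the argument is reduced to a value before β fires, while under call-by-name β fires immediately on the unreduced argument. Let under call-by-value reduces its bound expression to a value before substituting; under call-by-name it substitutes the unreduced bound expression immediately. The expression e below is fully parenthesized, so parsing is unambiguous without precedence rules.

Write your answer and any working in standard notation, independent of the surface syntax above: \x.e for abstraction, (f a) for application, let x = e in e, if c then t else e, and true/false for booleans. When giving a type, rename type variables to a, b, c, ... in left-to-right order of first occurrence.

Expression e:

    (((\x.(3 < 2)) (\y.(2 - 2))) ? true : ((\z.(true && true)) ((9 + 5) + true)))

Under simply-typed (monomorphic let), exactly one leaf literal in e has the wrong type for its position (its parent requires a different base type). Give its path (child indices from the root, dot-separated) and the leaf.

Answer: 2.1.1 : true

Trace:
  unify Int ~ Int
  unify Int ~ Int
\x._ : a -> Bool
  unify Int ~ Int
  unify Int ~ Int
\y._ : b -> Int
  unify a -> Bool ~ (b -> Int) -> c
  unify a ~ b -> Int
  unify Bool ~ c
_ _ : Bool
  unify Bool ~ Bool
  unify Bool ~ Bool
  unify Bool ~ Bool
\z._ : d -> Bool
  unify Int ~ Int
  unify Int ~ Int
  unify Int ~ Int
  unify Bool ~ Int
  FAIL: mismatch Bool ~ Int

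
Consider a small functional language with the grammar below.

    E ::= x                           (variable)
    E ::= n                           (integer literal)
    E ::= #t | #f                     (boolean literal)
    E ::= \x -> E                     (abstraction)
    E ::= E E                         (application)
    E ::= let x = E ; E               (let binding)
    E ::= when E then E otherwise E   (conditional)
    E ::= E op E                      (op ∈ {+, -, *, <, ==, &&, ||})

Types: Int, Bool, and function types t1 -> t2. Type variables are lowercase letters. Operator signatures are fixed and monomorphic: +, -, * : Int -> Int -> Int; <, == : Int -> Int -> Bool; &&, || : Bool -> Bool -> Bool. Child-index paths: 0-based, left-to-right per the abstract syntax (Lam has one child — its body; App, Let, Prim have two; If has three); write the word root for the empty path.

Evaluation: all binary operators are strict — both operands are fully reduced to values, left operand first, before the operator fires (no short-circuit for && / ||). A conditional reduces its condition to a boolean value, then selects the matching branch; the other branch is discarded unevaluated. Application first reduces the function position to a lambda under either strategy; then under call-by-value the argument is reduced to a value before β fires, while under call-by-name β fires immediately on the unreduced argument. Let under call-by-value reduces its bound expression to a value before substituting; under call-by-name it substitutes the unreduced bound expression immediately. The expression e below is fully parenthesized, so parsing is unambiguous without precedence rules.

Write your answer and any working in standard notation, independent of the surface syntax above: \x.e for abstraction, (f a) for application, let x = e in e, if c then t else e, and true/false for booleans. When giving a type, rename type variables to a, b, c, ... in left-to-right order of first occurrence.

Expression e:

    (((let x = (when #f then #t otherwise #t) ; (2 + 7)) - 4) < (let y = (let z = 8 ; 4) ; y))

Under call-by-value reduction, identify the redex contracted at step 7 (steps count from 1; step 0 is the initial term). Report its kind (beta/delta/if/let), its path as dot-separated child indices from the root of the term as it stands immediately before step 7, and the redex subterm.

Answer: delta at root : (5 < 4)

Derivation:
step 0: (((let x = (if false then true else true) in (2 + 7)) - 4) < (let y = (let z = 8 in 4) in y))
step 1: [if@0.0.0] (((let x = true in (2 + 7)) - 4) < (let y = (let z = 8 in 4) in y))
step 2: [let@0.0] (((2 + 7) - 4) < (let y = (let z = 8 in 4) in y))
step 3: [delta@0.0] ((9 - 4) < (let y = (let z = 8 in 4) in y))
step 4: [delta@0] (5 < (let y = (let z = 8 in 4) in y))
step 5: [let@1.0] (5 < (let y = 4 in y))
step 6: [let@1] (5 < 4)
step 7: [delta@root] false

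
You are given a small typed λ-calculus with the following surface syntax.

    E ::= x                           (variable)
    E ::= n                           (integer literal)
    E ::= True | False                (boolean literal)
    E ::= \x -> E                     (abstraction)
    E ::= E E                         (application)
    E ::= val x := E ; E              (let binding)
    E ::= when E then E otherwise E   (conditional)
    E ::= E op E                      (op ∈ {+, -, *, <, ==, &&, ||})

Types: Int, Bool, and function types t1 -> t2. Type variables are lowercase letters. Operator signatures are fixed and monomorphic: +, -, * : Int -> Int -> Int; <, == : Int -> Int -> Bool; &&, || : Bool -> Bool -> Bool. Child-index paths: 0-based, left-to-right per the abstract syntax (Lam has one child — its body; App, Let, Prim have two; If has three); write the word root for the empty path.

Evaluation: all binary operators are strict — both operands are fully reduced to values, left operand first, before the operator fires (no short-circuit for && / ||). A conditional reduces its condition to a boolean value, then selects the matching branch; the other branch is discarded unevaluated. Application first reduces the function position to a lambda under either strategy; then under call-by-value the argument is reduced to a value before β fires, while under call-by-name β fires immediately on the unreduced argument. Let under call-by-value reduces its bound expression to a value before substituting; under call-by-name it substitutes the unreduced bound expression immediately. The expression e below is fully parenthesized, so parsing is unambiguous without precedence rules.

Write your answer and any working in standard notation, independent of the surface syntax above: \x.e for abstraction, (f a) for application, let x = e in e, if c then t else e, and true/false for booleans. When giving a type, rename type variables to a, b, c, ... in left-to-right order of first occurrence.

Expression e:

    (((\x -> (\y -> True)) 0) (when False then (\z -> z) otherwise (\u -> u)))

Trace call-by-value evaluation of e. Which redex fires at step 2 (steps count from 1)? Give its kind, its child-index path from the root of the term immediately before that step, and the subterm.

Answer: if at 1 : (if false then (\z.z) else (\u.u))

Trace:
step 0: (((\x.(\y.true)) 0) (if false then (\z.z) else (\u.u)))
step 1: [beta@0] ((\y.true) (if false then (\z.z) else (\u.u)))
step 2: [if@1] ((\y.true) (\u.u))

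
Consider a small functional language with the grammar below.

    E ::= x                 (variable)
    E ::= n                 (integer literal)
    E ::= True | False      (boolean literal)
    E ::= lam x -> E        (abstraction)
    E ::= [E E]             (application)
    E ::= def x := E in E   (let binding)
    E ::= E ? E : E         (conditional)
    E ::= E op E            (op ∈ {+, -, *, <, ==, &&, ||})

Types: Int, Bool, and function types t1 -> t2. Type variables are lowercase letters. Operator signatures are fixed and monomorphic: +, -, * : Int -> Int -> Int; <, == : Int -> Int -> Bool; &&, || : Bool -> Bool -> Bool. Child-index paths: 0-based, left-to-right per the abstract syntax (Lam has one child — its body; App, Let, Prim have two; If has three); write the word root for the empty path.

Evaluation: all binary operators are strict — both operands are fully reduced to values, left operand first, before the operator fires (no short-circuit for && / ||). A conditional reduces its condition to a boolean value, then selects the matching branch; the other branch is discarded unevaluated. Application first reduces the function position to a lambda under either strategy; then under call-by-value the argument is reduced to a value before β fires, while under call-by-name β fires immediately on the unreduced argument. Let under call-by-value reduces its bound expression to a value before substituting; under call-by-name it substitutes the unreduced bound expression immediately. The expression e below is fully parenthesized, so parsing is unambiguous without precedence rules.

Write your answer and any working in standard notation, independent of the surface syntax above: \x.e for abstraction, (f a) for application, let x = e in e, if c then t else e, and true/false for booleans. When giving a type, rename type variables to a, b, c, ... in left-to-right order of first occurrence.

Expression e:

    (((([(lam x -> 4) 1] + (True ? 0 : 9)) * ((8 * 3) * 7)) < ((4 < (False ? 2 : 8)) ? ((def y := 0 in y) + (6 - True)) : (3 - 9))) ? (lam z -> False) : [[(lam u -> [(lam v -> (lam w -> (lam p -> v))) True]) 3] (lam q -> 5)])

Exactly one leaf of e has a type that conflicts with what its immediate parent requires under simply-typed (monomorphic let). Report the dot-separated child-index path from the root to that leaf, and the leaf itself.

Answer: 0.1.1.1.1 : true

Derivation:
\x._ : a -> Int
  unify a -> Int ~ Int -> b
  unify a ~ Int
  unify Int ~ b
_ _ : Int
  unify Int ~ Int
  unify Bool ~ Bool
  unify Int ~ Int
  unify Int ~ Int
  unify Int ~ Int
  unify Int ~ Int
  unify Int ~ Int
  unify Int ~ Int
  unify Int ~ Int
  unify Int ~ Int
  unify Int ~ Int
  unify Int ~ Int
  unify Bool ~ Bool
  unify Int ~ Int
  unify Int ~ Int
  unify Bool ~ Bool
let y : Int
y : Int
  unify Int ~ Int
  unify Int ~ Int
  unify Bool ~ Int
  FAIL: mismatch Bool ~ Int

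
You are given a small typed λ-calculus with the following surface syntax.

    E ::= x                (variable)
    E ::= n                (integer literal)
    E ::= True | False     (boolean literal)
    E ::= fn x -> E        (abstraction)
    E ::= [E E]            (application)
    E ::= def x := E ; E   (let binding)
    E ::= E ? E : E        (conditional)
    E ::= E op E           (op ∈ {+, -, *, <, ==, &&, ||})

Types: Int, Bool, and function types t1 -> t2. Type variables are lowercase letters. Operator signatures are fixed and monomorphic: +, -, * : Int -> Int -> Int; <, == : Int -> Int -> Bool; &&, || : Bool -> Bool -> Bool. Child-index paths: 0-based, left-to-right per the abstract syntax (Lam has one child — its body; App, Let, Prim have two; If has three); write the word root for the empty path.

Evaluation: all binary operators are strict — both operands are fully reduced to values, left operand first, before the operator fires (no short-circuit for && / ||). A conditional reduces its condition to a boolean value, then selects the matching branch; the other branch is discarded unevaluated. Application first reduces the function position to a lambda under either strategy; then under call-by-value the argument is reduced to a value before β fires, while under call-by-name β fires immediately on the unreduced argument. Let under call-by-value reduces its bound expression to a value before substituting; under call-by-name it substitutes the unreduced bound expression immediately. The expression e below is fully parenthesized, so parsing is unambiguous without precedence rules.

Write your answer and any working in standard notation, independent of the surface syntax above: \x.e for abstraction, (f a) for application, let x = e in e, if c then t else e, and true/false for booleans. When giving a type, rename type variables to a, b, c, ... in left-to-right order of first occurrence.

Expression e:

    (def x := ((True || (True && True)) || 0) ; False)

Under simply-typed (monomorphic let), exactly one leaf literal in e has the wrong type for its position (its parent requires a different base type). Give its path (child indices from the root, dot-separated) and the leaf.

Answer: 0.1 : 0

Working:
  unify Bool ~ Bool
  unify Bool ~ Bool
  unify Bool ~ Bool
  unify Bool ~ Bool
  unify Bool ~ Bool
  unify Int ~ Bool
  FAIL: mismatch Int ~ Bool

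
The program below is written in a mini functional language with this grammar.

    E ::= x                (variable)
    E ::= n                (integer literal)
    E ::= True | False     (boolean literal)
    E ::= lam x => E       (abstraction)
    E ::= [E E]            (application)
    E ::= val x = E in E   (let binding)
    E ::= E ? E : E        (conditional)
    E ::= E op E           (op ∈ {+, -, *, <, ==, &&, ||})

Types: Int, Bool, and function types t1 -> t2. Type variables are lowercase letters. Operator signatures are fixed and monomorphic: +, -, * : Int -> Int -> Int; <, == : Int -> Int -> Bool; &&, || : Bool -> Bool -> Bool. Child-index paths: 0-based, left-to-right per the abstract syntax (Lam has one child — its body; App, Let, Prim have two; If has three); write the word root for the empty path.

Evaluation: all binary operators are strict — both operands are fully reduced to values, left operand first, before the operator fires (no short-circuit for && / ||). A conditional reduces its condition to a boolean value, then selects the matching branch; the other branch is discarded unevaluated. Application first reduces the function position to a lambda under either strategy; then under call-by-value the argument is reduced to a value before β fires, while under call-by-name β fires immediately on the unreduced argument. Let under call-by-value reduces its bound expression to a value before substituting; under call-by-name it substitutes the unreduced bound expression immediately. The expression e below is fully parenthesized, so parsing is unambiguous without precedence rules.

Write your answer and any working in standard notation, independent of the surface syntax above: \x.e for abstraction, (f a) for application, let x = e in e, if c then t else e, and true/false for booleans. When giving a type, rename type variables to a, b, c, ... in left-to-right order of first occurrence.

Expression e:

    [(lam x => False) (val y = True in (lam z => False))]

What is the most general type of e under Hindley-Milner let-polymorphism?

Answer: Bool

Trace:
\x._ : a -> Bool
let y : Bool
\z._ : b -> Bool
  unify a -> Bool ~ (b -> Bool) -> c
  unify a ~ b -> Bool
  unify Bool ~ c
_ _ : Bool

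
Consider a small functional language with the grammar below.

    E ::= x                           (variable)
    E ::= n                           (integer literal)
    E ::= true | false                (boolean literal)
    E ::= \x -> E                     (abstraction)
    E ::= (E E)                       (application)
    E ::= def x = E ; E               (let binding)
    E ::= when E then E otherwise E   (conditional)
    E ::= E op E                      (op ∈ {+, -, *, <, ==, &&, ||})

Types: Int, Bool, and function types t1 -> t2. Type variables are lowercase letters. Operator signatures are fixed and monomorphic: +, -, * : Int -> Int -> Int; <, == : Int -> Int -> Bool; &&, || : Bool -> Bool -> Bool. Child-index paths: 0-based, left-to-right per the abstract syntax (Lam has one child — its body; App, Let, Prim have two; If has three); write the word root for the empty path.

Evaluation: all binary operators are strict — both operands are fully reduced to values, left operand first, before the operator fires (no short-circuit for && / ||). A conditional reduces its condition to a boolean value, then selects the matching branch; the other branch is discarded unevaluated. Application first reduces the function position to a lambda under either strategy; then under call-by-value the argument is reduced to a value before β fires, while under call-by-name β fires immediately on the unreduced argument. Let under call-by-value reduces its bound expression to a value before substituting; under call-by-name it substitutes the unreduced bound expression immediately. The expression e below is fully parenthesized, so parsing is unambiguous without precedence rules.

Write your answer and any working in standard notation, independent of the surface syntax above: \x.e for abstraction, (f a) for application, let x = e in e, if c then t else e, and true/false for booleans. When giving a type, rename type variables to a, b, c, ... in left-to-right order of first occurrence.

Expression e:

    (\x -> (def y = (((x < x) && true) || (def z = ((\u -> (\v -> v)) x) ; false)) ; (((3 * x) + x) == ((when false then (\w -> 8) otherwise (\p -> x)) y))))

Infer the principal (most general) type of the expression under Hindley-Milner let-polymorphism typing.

Working:
x : a
  unify a ~ Int
x : Int
  unify Int ~ Int
  unify Bool ~ Bool
  unify Bool ~ Bool
  unify Bool ~ Bool
v : c
\v._ : c -> c
\u._ : b -> c -> c
x : Int
  unify b -> c -> c ~ Int -> d
  unify b ~ Int
  unify c -> c ~ d
_ _ : c -> c
let z : forall. c -> c
  unify Bool ~ Bool
let y : Bool
  unify Int ~ Int
x : Int
  unify Int ~ Int
  unify Int ~ Int
x : Int
  unify Int ~ Int
  unify Int ~ Int
  unify Bool ~ Bool
\w._ : e -> Int
x : Int
\p._ : f -> Int
  unify e -> Int ~ f -> Int
  unify e ~ f
  unify Int ~ Int
y : Bool
  unify f -> Int ~ Bool -> g
  unify f ~ Bool
  unify Int ~ g
_ _ : Int
  unify Int ~ Int
\x._ : Int -> Bool

Answer: Int -> Bool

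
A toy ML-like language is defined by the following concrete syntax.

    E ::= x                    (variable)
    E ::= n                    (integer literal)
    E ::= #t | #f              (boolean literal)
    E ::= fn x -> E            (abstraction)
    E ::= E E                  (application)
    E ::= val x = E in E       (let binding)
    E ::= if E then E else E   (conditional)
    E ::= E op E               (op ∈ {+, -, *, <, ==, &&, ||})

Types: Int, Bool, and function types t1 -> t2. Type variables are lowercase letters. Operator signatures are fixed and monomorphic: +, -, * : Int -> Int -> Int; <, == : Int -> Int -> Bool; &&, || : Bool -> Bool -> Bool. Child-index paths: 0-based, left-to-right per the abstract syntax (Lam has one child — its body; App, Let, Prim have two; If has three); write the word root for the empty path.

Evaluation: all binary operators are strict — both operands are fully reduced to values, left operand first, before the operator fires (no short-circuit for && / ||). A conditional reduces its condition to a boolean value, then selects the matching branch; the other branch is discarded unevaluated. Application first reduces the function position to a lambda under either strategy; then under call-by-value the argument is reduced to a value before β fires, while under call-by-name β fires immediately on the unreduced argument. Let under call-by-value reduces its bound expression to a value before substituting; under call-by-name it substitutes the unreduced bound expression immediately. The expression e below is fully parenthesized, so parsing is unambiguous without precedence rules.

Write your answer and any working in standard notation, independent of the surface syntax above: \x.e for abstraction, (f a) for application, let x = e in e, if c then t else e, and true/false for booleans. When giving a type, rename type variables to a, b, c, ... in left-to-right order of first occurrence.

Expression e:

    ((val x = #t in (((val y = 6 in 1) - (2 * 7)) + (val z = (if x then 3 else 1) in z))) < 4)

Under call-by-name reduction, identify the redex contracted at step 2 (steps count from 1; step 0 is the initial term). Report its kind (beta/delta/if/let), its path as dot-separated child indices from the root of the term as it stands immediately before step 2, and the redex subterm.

Derivation:
step 0: ((let x = true in (((let y = 6 in 1) - (2 * 7)) + (let z = (if x then 3 else 1) in z))) < 4)
step 1: [let@0] ((((let y = 6 in 1) - (2 * 7)) + (let z = (if true then 3 else 1) in z)) < 4)
step 2: [let@0.0.0] (((1 - (2 * 7)) + (let z = (if true then 3 else 1) in z)) < 4)

Answer: let at 0.0.0 : (let y = 6 in 1)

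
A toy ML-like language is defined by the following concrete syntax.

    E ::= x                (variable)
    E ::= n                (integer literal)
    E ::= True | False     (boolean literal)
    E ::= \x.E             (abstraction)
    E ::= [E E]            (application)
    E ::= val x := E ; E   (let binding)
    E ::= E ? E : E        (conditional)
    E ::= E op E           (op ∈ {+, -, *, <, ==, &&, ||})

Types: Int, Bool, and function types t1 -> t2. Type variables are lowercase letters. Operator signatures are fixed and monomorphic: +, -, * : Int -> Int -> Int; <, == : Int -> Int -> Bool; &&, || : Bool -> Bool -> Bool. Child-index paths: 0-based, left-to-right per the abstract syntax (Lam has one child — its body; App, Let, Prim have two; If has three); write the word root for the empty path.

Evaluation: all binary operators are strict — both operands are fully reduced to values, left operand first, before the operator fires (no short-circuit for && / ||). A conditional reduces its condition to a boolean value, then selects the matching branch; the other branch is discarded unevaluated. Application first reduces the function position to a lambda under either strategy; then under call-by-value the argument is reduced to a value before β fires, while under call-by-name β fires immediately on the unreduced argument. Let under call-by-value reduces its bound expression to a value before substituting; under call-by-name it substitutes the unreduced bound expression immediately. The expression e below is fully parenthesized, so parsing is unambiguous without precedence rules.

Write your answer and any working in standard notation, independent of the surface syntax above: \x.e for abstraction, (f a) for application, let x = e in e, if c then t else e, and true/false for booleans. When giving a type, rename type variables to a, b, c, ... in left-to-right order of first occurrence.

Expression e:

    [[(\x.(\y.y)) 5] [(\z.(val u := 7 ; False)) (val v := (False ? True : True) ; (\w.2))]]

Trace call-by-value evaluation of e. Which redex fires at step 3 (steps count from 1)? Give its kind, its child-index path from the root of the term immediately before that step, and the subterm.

Trace:
step 0: (((\x.(\y.y)) 5) ((\z.(let u = 7 in false)) (let v = (if false then true else true) in (\w.2))))
step 1: [beta@0] ((\y.y) ((\z.(let u = 7 in false)) (let v = (if false then true else true) in (\w.2))))
step 2: [if@1.1.0] ((\y.y) ((\z.(let u = 7 in false)) (let v = true in (\w.2))))
step 3: [let@1.1] ((\y.y) ((\z.(let u = 7 in false)) (\w.2)))

Answer: let at 1.1 : (let v = true in (\w.2))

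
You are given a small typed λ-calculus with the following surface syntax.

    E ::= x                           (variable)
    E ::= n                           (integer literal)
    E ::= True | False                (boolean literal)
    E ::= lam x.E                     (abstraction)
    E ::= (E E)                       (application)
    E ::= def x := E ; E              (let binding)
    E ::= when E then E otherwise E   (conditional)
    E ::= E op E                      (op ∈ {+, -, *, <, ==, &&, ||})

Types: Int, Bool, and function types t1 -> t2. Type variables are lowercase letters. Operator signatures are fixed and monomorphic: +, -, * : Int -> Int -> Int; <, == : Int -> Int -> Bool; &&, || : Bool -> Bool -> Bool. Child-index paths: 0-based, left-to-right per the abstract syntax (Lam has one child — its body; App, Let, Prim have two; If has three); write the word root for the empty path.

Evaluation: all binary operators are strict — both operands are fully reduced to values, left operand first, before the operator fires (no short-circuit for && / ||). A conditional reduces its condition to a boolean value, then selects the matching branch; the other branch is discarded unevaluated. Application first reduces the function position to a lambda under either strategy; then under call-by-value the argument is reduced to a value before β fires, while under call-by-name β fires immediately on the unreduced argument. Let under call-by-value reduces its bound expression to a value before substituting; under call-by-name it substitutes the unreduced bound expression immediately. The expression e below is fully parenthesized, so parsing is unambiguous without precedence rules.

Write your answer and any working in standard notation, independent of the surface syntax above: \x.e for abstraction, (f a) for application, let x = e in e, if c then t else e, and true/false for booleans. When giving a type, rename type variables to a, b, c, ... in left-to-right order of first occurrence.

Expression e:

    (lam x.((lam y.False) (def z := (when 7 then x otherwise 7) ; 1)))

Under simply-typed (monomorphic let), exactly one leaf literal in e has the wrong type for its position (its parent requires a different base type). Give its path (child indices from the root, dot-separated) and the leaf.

Trace:
\y._ : b -> Bool
  unify Int ~ Bool
  FAIL: mismatch Int ~ Bool

Answer: 0.1.0.0 : 7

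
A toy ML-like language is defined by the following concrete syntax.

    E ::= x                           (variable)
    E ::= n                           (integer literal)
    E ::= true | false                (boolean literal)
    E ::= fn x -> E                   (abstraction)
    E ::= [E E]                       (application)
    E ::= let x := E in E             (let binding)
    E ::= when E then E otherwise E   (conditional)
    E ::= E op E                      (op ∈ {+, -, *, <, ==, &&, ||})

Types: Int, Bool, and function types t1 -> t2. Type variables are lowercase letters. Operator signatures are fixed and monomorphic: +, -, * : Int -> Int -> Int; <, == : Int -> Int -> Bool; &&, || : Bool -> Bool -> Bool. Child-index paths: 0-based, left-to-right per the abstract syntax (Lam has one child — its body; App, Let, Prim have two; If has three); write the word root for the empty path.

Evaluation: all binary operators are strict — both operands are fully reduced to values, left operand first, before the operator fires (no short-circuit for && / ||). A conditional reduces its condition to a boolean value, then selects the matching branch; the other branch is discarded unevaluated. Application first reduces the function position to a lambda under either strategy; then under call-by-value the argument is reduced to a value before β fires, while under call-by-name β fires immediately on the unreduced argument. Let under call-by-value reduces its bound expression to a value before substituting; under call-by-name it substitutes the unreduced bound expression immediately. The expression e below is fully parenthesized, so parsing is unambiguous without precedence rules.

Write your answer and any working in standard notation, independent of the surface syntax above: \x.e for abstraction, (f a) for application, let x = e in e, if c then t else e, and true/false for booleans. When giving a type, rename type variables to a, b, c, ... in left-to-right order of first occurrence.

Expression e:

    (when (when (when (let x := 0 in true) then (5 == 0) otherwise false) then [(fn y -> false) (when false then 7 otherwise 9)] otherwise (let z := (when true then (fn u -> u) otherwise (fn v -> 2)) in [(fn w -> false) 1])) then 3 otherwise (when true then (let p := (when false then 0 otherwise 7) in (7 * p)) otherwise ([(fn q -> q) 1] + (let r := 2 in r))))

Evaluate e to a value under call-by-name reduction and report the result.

Working:
step 0: (if (if (if (let x = 0 in true) then (5 == 0) else false) then ((\y.false) (if false then 7 else 9)) else (let z = (if true then (\u.u) else (\v.2)) in ((\w.false) 1))) then 3 else (if true then (let p = (if false then 0 else 7) in (7 * p)) else (((\q.q) 1) + (let r = 2 in r))))
step 1: [let@0.0.0] (if (if (if true then (5 == 0) else false) then ((\y.false) (if false then 7 else 9)) else (let z = (if true then (\u.u) else (\v.2)) in ((\w.false) 1))) then 3 else (if true then (let p = (if false then 0 else 7) in (7 * p)) else (((\q.q) 1) + (let r = 2 in r))))
step 2: [if@0.0] (if (if (5 == 0) then ((\y.false) (if false then 7 else 9)) else (let z = (if true then (\u.u) else (\v.2)) in ((\w.false) 1))) then 3 else (if true then (let p = (if false then 0 else 7) in (7 * p)) else (((\q.q) 1) + (let r = 2 in r))))
step 3: [delta@0.0] (if (if false then ((\y.false) (if false then 7 else 9)) else (let z = (if true then (\u.u) else (\v.2)) in ((\w.false) 1))) then 3 else (if true then (let p = (if false then 0 else 7) in (7 * p)) else (((\q.q) 1) + (let r = 2 in r))))
step 4: [if@0] (if (let z = (if true then (\u.u) else (\v.2)) in ((\w.false) 1)) then 3 else (if true then (let p = (if false then 0 else 7) in (7 * p)) else (((\q.q) 1) + (let r = 2 in r))))
step 5: [let@0] (if ((\w.false) 1) then 3 else (if true then (let p = (if false then 0 else 7) in (7 * p)) else (((\q.q) 1) + (let r = 2 in r))))
step 6: [beta@0] (if false then 3 else (if true then (let p = (if false then 0 else 7) in (7 * p)) else (((\q.q) 1) + (let r = 2 in r))))
step 7: [if@root] (if true then (let p = (if false then 0 else 7) in (7 * p)) else (((\q.q) 1) + (let r = 2 in r)))
step 8: [if@root] (let p = (if false then 0 else 7) in (7 * p))
step 9: [let@root] (7 * (if false then 0 else 7))
step 10: [if@1] (7 * 7)
step 11: [delta@root] 49

Answer: 49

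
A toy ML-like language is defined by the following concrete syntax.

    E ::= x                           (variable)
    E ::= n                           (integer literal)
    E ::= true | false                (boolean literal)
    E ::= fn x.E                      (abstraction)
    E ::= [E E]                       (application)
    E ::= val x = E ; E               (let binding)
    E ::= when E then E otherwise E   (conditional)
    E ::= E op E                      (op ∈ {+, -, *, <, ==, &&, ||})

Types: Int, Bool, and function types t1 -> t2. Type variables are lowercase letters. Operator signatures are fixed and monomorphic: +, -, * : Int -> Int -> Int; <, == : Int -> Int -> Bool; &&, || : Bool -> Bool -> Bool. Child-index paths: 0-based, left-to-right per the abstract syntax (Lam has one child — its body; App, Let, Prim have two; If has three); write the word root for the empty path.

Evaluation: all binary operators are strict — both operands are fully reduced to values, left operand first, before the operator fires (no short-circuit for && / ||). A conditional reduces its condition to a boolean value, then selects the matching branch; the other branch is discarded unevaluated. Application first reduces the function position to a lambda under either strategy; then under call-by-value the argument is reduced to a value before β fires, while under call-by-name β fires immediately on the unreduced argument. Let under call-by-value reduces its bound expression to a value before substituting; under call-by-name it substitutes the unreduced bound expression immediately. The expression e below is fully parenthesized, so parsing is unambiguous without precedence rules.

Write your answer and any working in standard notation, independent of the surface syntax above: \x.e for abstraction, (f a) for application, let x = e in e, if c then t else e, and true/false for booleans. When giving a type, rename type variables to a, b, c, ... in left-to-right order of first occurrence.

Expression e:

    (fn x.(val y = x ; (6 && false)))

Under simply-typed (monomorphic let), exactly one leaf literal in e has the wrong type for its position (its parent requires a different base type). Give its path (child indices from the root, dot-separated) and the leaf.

Derivation:
x : a
let y : a
  unify Int ~ Bool
  FAIL: mismatch Int ~ Bool

Answer: 0.1.0 : 6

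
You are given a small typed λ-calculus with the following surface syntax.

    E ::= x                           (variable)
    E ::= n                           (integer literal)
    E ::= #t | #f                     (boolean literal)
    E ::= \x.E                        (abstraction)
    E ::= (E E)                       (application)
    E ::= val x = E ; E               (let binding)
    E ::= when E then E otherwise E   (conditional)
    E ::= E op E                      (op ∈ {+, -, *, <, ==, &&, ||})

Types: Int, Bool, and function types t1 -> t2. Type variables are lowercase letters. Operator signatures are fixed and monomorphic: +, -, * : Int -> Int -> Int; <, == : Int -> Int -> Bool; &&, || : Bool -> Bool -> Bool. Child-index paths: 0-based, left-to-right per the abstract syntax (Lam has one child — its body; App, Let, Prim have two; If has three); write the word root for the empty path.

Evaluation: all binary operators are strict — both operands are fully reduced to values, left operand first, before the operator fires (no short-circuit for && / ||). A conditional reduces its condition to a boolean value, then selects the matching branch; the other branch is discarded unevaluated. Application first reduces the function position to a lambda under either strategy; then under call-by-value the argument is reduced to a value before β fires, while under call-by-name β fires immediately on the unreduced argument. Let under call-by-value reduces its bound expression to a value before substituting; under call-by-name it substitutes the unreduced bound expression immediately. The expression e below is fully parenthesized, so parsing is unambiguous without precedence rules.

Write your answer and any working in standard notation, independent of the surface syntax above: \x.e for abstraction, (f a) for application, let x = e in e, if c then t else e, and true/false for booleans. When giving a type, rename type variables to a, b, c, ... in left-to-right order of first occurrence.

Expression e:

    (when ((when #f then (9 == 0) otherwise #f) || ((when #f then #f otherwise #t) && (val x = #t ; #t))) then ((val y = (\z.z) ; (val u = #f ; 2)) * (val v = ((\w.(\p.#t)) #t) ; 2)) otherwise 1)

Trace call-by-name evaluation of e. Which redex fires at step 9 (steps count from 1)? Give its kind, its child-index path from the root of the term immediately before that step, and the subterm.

Derivation:
step 0: (if ((if false then (9 == 0) else false) || ((if false then false else true) && (let x = true in true))) then ((let y = (\z.z) in (let u = false in 2)) * (let v = ((\w.(\p.true)) true) in 2)) else 1)
step 1: [if@0.0] (if (false || ((if false then false else true) && (let x = true in true))) then ((let y = (\z.z) in (let u = false in 2)) * (let v = ((\w.(\p.true)) true) in 2)) else 1)
step 2: [if@0.1.0] (if (false || (true && (let x = true in true))) then ((let y = (\z.z) in (let u = false in 2)) * (let v = ((\w.(\p.true)) true) in 2)) else 1)
step 3: [let@0.1.1] (if (false || (true && true)) then ((let y = (\z.z) in (let u = false in 2)) * (let v = ((\w.(\p.true)) true) in 2)) else 1)
step 4: [delta@0.1] (if (false || true) then ((let y = (\z.z) in (let u = false in 2)) * (let v = ((\w.(\p.true)) true) in 2)) else 1)
step 5: [delta@0] (if true then ((let y = (\z.z) in (let u = false in 2)) * (let v = ((\w.(\p.true)) true) in 2)) else 1)
step 6: [if@root] ((let y = (\z.z) in (let u = false in 2)) * (let v = ((\w.(\p.true)) true) in 2))
step 7: [let@0] ((let u = false in 2) * (let v = ((\w.(\p.true)) true) in 2))
step 8: [let@0] (2 * (let v = ((\w.(\p.true)) true) in 2))
step 9: [let@1] (2 * 2)

Answer: let at 1 : (let v = ((\w.(\p.true)) true) in 2)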